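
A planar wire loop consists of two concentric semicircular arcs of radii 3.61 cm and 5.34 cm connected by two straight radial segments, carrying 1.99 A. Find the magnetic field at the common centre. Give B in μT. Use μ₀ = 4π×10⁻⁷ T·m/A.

B ≈ 5.61 μT

The radial connectors point toward the centre, so dl × r̂ = 0 and they contribute nothing.
Each semicircle gives μ₀I/(4R): inner arc 1.73×10⁻⁵ T, outer arc 1.17×10⁻⁵ T.
The two arcs carry current in opposite angular senses, so their fields oppose: B = |1.73×10⁻⁵ − 1.17×10⁻⁵| = 5.61×10⁻⁶ T.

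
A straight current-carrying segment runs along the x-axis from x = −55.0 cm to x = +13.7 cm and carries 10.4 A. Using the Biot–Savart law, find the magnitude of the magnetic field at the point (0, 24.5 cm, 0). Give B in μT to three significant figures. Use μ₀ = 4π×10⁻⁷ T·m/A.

B ≈ 5.95 μT

For a finite straight segment, B = (μ₀I/4πd)(sinθ₁ + sinθ₂), where θ₁, θ₂ are the angles from the perpendicular to each end.
The perpendicular distance is d = 0.245 m; the end-offsets along the wire are a = 0.55 m and b = 0.137 m.
sinθ₁ = 0.55/√(0.55²+0.245²) = 0.9135; sinθ₂ = 0.137/√(0.137²+0.245²) = 0.4881.
B = (4π×10⁻⁷ × 10.4) / (4π × 0.245) × (0.9135 + 0.4881) = 5.95×10⁻⁶ T.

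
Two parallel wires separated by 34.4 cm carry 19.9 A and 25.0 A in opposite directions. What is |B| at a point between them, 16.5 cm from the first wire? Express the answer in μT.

Each long wire gives B = μ₀I/(2πd). Distances are d₁ = 0.165 m and d₂ = 0.179 m.
B₁ = 2.41×10⁻⁵ T, B₂ = 2.79×10⁻⁵ T.
Between antiparallel currents both contributions point the same way, so they add. B = B₁ + B₂ = 2.41×10⁻⁵ + 2.79×10⁻⁵ = 5.21×10⁻⁵ T.

B ≈ 52.1 μT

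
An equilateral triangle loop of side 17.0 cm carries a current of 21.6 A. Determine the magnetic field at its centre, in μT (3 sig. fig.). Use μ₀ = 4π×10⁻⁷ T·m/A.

B ≈ 229 μT

Each side is a finite straight segment at perpendicular distance d = a/(2 tan(π/3)) = 0.04907 m from the centre, with end-angles ±π/3.
One side contributes B₁ = (μ₀I/4πd)·2 sin(π/3) = 7.62×10⁻⁵ T.
All 3 sides add in the same direction: B = 3 × 7.62×10⁻⁵ = 2.29×10⁻⁴ T.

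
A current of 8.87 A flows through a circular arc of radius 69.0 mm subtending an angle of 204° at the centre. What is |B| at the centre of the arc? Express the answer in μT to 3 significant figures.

B ≈ 45.8 μT

The Biot–Savart field of a circular arc at its centre is B = μ₀Iφ/(4πR), with φ = 3.56 rad.
B = (4π×10⁻⁷ × 8.87 × 3.56) / (4π × 0.069) = 4.58×10⁻⁵ T.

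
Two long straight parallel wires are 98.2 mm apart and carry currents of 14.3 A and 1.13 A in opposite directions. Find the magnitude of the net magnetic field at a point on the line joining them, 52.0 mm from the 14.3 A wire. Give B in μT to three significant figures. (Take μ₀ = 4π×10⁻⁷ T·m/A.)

Each long wire gives B = μ₀I/(2πd). Distances are d₁ = 0.052 m and d₂ = 0.0462 m.
B₁ = 5.50×10⁻⁵ T, B₂ = 4.89×10⁻⁶ T.
Between antiparallel currents both contributions point the same way, so they add. B = B₁ + B₂ = 5.50×10⁻⁵ + 4.89×10⁻⁶ = 5.99×10⁻⁵ T.

B ≈ 59.9 μT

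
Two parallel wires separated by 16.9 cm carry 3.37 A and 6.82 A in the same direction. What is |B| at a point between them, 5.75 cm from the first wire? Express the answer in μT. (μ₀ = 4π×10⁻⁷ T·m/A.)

Each long wire gives B = μ₀I/(2πd). Distances are d₁ = 0.0575 m and d₂ = 0.1115 m.
B₁ = 1.17×10⁻⁵ T, B₂ = 1.22×10⁻⁵ T.
Between parallel currents the two contributions point in opposite directions, so they subtract. B = |B₁ − B₂| = |1.17×10⁻⁵ − 1.22×10⁻⁵| = 5.11×10⁻⁷ T.

B ≈ 0.511 μT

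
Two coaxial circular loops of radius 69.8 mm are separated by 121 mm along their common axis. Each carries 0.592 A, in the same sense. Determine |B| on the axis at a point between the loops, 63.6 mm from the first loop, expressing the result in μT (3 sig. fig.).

Each loop contributes B = μ₀IR²/[2(R²+z²)^(3/2)] on the axis, with z measured from that loop.
Loop 1 (z = 0.0636 m): B₁ = 2.15×10⁻⁶ T. Loop 2 (z = 0.0574 m): B₂ = 2.46×10⁻⁶ T.
The fields add: B = B₁ + B₂ = 4.61×10⁻⁶ T.

B ≈ 4.61 μT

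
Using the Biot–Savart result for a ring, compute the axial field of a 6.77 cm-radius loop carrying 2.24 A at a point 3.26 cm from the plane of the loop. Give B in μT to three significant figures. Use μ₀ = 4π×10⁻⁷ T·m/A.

B ≈ 15.2 μT

On the axis of a circular loop, B = μ₀IR² / [2(R²+z²)^(3/2)].
R² + z² = (0.0677)² + (0.0326)² = 0.005646 m², and (R²+z²)^(3/2) = 4.24×10⁻⁴ m³.
B = (4π×10⁻⁷ × 2.24 × 0.004583) / (2 × 4.24×10⁻⁴) = 1.52×10⁻⁵ T.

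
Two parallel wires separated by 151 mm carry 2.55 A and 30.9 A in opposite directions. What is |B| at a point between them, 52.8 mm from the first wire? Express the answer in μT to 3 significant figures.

Each long wire gives B = μ₀I/(2πd). Distances are d₁ = 0.0528 m and d₂ = 0.0982 m.
B₁ = 9.66×10⁻⁶ T, B₂ = 6.29×10⁻⁵ T.
Between antiparallel currents both contributions point the same way, so they add. B = B₁ + B₂ = 9.66×10⁻⁶ + 6.29×10⁻⁵ = 7.26×10⁻⁵ T.

B ≈ 72.6 μT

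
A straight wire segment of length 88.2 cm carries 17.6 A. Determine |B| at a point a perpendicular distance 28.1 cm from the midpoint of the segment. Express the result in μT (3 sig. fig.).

For a finite straight segment, B = (μ₀I/4πd)(sinθ₁ + sinθ₂), where θ₁, θ₂ are the angles from the perpendicular to each end.
The perpendicular from the point meets the wire at its midpoint, so each end is L/2 = 0.441 m away along the wire.
sinθ₁ = 0.441/√(0.441²+0.281²) = 0.8433; sinθ₂ = 0.441/√(0.441²+0.281²) = 0.8433.
B = (4π×10⁻⁷ × 17.6) / (4π × 0.281) × (0.8433 + 0.8433) = 1.06×10⁻⁵ T.

B ≈ 10.6 μT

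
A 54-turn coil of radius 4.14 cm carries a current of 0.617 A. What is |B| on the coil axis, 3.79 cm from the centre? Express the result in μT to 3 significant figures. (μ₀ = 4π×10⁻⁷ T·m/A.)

B ≈ 203 μT

For an N-turn flat coil, B = Nμ₀IR²/[2(R²+z²)^(3/2)] with R = 0.0414 m, z = 0.0379 m.
B = 54 × 3.76×10⁻⁶ T = 2.03×10⁻⁴ T.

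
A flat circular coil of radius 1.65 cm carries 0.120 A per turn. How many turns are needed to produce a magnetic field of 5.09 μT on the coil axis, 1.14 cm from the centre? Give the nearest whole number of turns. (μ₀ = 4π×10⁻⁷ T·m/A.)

N = 2

For an N-turn coil, B = Nμ₀IR²/[2(R²+z²)^(3/2)]. A single turn gives B₁ = 2.54×10⁻⁶ T with R = 0.0165 m, z = 0.0114 m.
N = B/B₁ = 5.09×10⁻⁶ / 2.54×10⁻⁶ = 2.00.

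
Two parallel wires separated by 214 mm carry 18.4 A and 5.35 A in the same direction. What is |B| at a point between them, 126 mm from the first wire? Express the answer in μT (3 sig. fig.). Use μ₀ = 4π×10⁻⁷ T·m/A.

Each long wire gives B = μ₀I/(2πd). Distances are d₁ = 0.126 m and d₂ = 0.088 m.
B₁ = 2.92×10⁻⁵ T, B₂ = 1.22×10⁻⁵ T.
Between parallel currents the two contributions point in opposite directions, so they subtract. B = |B₁ − B₂| = |2.92×10⁻⁵ − 1.22×10⁻⁵| = 1.70×10⁻⁵ T.

B ≈ 17.0 μT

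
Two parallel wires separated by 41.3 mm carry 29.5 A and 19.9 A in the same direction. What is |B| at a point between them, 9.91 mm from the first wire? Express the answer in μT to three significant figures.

B ≈ 469 μT

Each long wire gives B = μ₀I/(2πd). Distances are d₁ = 0.00991 m and d₂ = 0.03139 m.
B₁ = 5.95×10⁻⁴ T, B₂ = 1.27×10⁻⁴ T.
Between parallel currents the two contributions point in opposite directions, so they subtract. B = |B₁ − B₂| = |5.95×10⁻⁴ − 1.27×10⁻⁴| = 4.69×10⁻⁴ T.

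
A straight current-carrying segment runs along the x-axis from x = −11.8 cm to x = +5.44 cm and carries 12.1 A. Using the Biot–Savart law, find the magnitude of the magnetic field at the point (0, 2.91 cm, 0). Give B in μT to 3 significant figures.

For a finite straight segment, B = (μ₀I/4πd)(sinθ₁ + sinθ₂), where θ₁, θ₂ are the angles from the perpendicular to each end.
The perpendicular distance is d = 0.0291 m; the end-offsets along the wire are a = 0.118 m and b = 0.0544 m.
sinθ₁ = 0.118/√(0.118²+0.0291²) = 0.9709; sinθ₂ = 0.0544/√(0.0544²+0.0291²) = 0.8818.
B = (4π×10⁻⁷ × 12.1) / (4π × 0.0291) × (0.9709 + 0.8818) = 7.70×10⁻⁵ T.

B ≈ 77.0 μT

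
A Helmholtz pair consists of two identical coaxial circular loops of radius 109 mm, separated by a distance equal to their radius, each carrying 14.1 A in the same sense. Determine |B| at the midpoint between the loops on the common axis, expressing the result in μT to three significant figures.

B ≈ 116 μT

Each loop contributes B = μ₀IR²/[2(R²+z²)^(3/2)] on the axis, with z measured from that loop.
Loop 1 (z = 0.0545 m): B₁ = 5.82×10⁻⁵ T. Loop 2 (z = 0.0545 m): B₂ = 5.82×10⁻⁵ T.
The fields add: B = B₁ + B₂ = 1.16×10⁻⁴ T.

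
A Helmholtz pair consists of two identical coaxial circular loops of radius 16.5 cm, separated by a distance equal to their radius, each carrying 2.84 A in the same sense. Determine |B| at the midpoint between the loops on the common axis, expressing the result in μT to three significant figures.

Each loop contributes B = μ₀IR²/[2(R²+z²)^(3/2)] on the axis, with z measured from that loop.
Loop 1 (z = 0.0825 m): B₁ = 7.74×10⁻⁶ T. Loop 2 (z = 0.0825 m): B₂ = 7.74×10⁻⁶ T.
The fields add: B = B₁ + B₂ = 1.55×10⁻⁵ T.

B ≈ 15.5 μT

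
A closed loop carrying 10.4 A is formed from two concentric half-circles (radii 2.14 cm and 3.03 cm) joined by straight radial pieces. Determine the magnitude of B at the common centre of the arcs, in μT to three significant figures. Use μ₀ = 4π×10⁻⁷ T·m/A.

B ≈ 44.8 μT

The radial connectors point toward the centre, so dl × r̂ = 0 and they contribute nothing.
Each semicircle gives μ₀I/(4R): inner arc 1.53×10⁻⁴ T, outer arc 1.08×10⁻⁴ T.
The two arcs carry current in opposite angular senses, so their fields oppose: B = |1.53×10⁻⁴ − 1.08×10⁻⁴| = 4.48×10⁻⁵ T.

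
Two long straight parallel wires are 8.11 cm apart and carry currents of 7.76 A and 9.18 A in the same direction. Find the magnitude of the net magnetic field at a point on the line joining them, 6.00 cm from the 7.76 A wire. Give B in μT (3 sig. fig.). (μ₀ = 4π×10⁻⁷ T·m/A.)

B ≈ 61.1 μT

Each long wire gives B = μ₀I/(2πd). Distances are d₁ = 0.06 m and d₂ = 0.0211 m.
B₁ = 2.59×10⁻⁵ T, B₂ = 8.70×10⁻⁵ T.
Between parallel currents the two contributions point in opposite directions, so they subtract. B = |B₁ − B₂| = |2.59×10⁻⁵ − 8.70×10⁻⁵| = 6.11×10⁻⁵ T.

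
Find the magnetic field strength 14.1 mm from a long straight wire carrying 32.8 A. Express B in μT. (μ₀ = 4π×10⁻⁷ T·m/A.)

For an infinitely long straight wire, B = μ₀I/(2πd).
B = (4π×10⁻⁷ × 32.8) / (2π × 0.0141) = 4.65×10⁻⁴ T.

B ≈ 465 μT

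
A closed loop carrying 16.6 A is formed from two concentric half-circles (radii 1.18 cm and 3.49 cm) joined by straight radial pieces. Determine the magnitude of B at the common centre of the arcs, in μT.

B ≈ 293 μT

The radial connectors point toward the centre, so dl × r̂ = 0 and they contribute nothing.
Each semicircle gives μ₀I/(4R): inner arc 4.42×10⁻⁴ T, outer arc 1.49×10⁻⁴ T.
The two arcs carry current in opposite angular senses, so their fields oppose: B = |4.42×10⁻⁴ − 1.49×10⁻⁴| = 2.93×10⁻⁴ T.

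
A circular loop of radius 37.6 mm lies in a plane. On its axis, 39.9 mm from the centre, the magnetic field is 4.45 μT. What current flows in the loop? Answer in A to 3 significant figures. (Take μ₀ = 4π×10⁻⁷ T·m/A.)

I ≈ 0.826 A

On the axis of a loop, B = μ₀IR²/[2(R²+z²)^(3/2)], so I = 2B(R²+z²)^(3/2)/(μ₀R²).
R² + z² = 0.001414 + 0.001592 = 0.003006 m²; raised to 3/2 gives 1.65×10⁻⁴ m³.
I = 2 × 4.45×10⁻⁶ × 1.65×10⁻⁴ / (1.26×10⁻⁶ × 0.001414) = 0.826 A.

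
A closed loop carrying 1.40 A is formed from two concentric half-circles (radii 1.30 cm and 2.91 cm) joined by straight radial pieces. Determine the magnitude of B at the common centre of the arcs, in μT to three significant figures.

The radial connectors point toward the centre, so dl × r̂ = 0 and they contribute nothing.
Each semicircle gives μ₀I/(4R): inner arc 3.38×10⁻⁵ T, outer arc 1.51×10⁻⁵ T.
The two arcs carry current in opposite angular senses, so their fields oppose: B = |3.38×10⁻⁵ − 1.51×10⁻⁵| = 1.87×10⁻⁵ T.

B ≈ 18.7 μT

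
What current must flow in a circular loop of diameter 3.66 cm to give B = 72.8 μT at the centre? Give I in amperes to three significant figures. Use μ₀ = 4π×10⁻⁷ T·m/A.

At the centre of a circular loop B = μ₀I/(2R), so I = 2RB/μ₀.
With R = 0.0183 m, I = 2 × 0.0183 × 7.28×10⁻⁵ / (4π×10⁻⁷) = 2.12 A.

I ≈ 2.12 A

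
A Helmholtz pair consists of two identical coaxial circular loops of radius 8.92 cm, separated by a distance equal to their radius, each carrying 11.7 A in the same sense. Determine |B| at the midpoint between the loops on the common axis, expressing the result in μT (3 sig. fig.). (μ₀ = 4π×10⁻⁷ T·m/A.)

B ≈ 118 μT

Each loop contributes B = μ₀IR²/[2(R²+z²)^(3/2)] on the axis, with z measured from that loop.
Loop 1 (z = 0.0446 m): B₁ = 5.90×10⁻⁵ T. Loop 2 (z = 0.0446 m): B₂ = 5.90×10⁻⁵ T.
The fields add: B = B₁ + B₂ = 1.18×10⁻⁴ T.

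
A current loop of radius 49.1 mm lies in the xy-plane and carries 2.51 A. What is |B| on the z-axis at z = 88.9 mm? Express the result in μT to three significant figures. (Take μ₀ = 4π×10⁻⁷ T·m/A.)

B ≈ 3.63 μT

On the axis of a circular loop, B = μ₀IR² / [2(R²+z²)^(3/2)].
R² + z² = (0.0491)² + (0.0889)² = 0.01031 m², and (R²+z²)^(3/2) = 1.05×10⁻³ m³.
B = (4π×10⁻⁷ × 2.51 × 0.002411) / (2 × 1.05×10⁻³) = 3.63×10⁻⁶ T.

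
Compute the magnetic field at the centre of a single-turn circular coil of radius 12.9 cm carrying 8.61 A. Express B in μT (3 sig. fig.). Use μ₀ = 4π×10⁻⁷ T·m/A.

B ≈ 41.9 μT

At the centre of a circular loop the Biot–Savart law gives B = μ₀I/(2R).
B = (4π×10⁻⁷ × 8.61) / (2 × 0.129) = 4.19×10⁻⁵ T.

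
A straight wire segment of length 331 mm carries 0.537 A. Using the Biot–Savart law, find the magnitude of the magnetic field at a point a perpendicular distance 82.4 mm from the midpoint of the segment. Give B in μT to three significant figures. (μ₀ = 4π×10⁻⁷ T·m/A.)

For a finite straight segment, B = (μ₀I/4πd)(sinθ₁ + sinθ₂), where θ₁, θ₂ are the angles from the perpendicular to each end.
The perpendicular from the point meets the wire at its midpoint, so each end is L/2 = 0.1655 m away along the wire.
sinθ₁ = 0.1655/√(0.1655²+0.0824²) = 0.8952; sinθ₂ = 0.1655/√(0.1655²+0.0824²) = 0.8952.
B = (4π×10⁻⁷ × 0.537) / (4π × 0.0824) × (0.8952 + 0.8952) = 1.17×10⁻⁶ T.

B ≈ 1.17 μT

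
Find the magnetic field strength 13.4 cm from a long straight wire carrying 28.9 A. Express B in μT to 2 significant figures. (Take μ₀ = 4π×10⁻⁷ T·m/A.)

B ≈ 43 μT

For an infinitely long straight wire, B = μ₀I/(2πd).
B = (4π×10⁻⁷ × 28.9) / (2π × 0.134) = 4.31×10⁻⁵ T.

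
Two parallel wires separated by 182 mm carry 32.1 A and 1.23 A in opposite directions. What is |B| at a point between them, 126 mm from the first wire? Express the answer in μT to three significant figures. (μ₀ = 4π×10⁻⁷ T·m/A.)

B ≈ 55.3 μT

Each long wire gives B = μ₀I/(2πd). Distances are d₁ = 0.126 m and d₂ = 0.056 m.
B₁ = 5.10×10⁻⁵ T, B₂ = 4.39×10⁻⁶ T.
Between antiparallel currents both contributions point the same way, so they add. B = B₁ + B₂ = 5.10×10⁻⁵ + 4.39×10⁻⁶ = 5.53×10⁻⁵ T.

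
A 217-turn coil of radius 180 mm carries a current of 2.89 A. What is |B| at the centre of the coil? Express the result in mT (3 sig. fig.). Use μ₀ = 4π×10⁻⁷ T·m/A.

B ≈ 2.19 mT

For an N-turn flat coil, B = Nμ₀I/(2R) with R = 0.18 m.
B = 217 × 1.01×10⁻⁵ T = 2.19×10⁻³ T.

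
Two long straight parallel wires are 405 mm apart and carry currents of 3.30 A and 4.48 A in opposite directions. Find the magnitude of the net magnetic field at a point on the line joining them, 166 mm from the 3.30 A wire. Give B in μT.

Each long wire gives B = μ₀I/(2πd). Distances are d₁ = 0.166 m and d₂ = 0.239 m.
B₁ = 3.98×10⁻⁶ T, B₂ = 3.75×10⁻⁶ T.
Between antiparallel currents both contributions point the same way, so they add. B = B₁ + B₂ = 3.98×10⁻⁶ + 3.75×10⁻⁶ = 7.72×10⁻⁶ T.

B ≈ 7.72 μT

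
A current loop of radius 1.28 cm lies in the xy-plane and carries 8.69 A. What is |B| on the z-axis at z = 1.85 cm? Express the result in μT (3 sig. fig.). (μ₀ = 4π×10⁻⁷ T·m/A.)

B ≈ 78.6 μT

On the axis of a circular loop, B = μ₀IR² / [2(R²+z²)^(3/2)].
R² + z² = (0.0128)² + (0.0185)² = 0.0005061 m², and (R²+z²)^(3/2) = 1.14×10⁻⁵ m³.
B = (4π×10⁻⁷ × 8.69 × 0.0001638) / (2 × 1.14×10⁻⁵) = 7.86×10⁻⁵ T.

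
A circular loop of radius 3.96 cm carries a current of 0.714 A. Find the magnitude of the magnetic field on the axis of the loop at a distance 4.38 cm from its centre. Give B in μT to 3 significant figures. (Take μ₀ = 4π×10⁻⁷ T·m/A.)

On the axis of a circular loop, B = μ₀IR² / [2(R²+z²)^(3/2)].
R² + z² = (0.0396)² + (0.0438)² = 0.003487 m², and (R²+z²)^(3/2) = 2.06×10⁻⁴ m³.
B = (4π×10⁻⁷ × 0.714 × 0.001568) / (2 × 2.06×10⁻⁴) = 3.42×10⁻⁶ T.

B ≈ 3.42 μT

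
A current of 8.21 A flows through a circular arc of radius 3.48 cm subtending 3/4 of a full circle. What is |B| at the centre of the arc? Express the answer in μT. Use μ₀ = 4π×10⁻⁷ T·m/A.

B ≈ 111 μT

The Biot–Savart field of a circular arc at its centre is B = μ₀Iφ/(4πR), with φ = 4.712 rad.
B = (4π×10⁻⁷ × 8.21 × 4.712) / (4π × 0.0348) = 1.11×10⁻⁴ T.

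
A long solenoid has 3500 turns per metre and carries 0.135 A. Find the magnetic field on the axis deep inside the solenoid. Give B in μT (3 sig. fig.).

B ≈ 594 μT

Inside a long solenoid, B = μ₀nI with n = 3500 turns/m.
B = 4π×10⁻⁷ × 3500 × 0.135 = 5.94×10⁻⁴ T.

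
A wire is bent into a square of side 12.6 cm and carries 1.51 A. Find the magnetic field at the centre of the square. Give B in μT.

Each side is a finite straight segment at perpendicular distance d = a/(2 tan(π/4)) = 0.063 m from the centre, with end-angles ±π/4.
One side contributes B₁ = (μ₀I/4πd)·2 sin(π/4) = 3.39×10⁻⁶ T.
All 4 sides add in the same direction: B = 4 × 3.39×10⁻⁶ = 1.36×10⁻⁵ T.

B ≈ 13.6 μT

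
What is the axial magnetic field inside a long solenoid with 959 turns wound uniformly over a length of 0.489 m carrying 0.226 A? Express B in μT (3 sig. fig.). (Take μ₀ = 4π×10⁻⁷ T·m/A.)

Inside a long solenoid, B = μ₀nI with n = 1961 turns/m.
B = 4π×10⁻⁷ × 1961 × 0.226 = 5.57×10⁻⁴ T.

B ≈ 557 μT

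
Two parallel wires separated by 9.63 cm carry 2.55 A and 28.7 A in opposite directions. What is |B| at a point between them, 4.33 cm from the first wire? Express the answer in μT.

B ≈ 120 μT

Each long wire gives B = μ₀I/(2πd). Distances are d₁ = 0.0433 m and d₂ = 0.053 m.
B₁ = 1.18×10⁻⁵ T, B₂ = 1.08×10⁻⁴ T.
Between antiparallel currents both contributions point the same way, so they add. B = B₁ + B₂ = 1.18×10⁻⁵ + 1.08×10⁻⁴ = 1.20×10⁻⁴ T.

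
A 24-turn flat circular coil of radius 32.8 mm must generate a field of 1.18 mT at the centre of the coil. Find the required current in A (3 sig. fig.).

I ≈ 2.57 A

For an N-turn coil, B = Nμ₀I/(2R) with R = 0.0328 m, so I = 2RB/(Nμ₀) = 2 × 0.0328 × 1.18×10⁻³ / (24 × 4π×10⁻⁷) = 2.57 A.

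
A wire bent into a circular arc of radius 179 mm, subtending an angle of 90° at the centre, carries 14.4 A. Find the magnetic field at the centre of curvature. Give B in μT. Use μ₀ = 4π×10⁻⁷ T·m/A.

The Biot–Savart field of a circular arc at its centre is B = μ₀Iφ/(4πR), with φ = 1.571 rad.
B = (4π×10⁻⁷ × 14.4 × 1.571) / (4π × 0.179) = 1.26×10⁻⁵ T.

B ≈ 12.6 μT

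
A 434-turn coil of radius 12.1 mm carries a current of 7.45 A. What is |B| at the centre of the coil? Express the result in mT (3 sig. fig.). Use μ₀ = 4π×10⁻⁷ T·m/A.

For an N-turn flat coil, B = Nμ₀I/(2R) with R = 0.0121 m.
B = 434 × 3.87×10⁻⁴ T = 0.168 T.

B ≈ 168 mT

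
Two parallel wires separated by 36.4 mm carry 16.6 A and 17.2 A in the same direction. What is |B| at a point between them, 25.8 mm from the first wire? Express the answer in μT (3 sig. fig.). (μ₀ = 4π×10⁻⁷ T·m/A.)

Each long wire gives B = μ₀I/(2πd). Distances are d₁ = 0.0258 m and d₂ = 0.0106 m.
B₁ = 1.29×10⁻⁴ T, B₂ = 3.25×10⁻⁴ T.
Between parallel currents the two contributions point in opposite directions, so they subtract. B = |B₁ − B₂| = |1.29×10⁻⁴ − 3.25×10⁻⁴| = 1.96×10⁻⁴ T.

B ≈ 196 μT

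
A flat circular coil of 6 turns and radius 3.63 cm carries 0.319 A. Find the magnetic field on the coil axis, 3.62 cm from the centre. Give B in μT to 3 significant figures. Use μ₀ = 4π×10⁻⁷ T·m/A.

For an N-turn flat coil, B = Nμ₀IR²/[2(R²+z²)^(3/2)] with R = 0.0363 m, z = 0.0362 m.
B = 6 × 1.96×10⁻⁶ T = 1.18×10⁻⁵ T.

B ≈ 11.8 μT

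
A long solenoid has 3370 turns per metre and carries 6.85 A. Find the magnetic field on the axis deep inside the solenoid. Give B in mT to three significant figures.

Inside a long solenoid, B = μ₀nI with n = 3370 turns/m.
B = 4π×10⁻⁷ × 3370 × 6.85 = 2.90×10⁻² T.

B ≈ 29.0 mT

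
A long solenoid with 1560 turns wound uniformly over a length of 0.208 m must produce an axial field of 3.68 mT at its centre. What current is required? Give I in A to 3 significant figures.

Inside a long solenoid B = μ₀nI with n = 7500 m⁻¹, so I = B/(μ₀n).
I = 3.68×10⁻³ / (4π×10⁻⁷ × 7500) = 0.390 A.

I ≈ 0.390 A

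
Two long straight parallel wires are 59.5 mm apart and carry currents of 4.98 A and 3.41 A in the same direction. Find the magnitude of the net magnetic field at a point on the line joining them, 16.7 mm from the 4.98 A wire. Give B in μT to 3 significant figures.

Each long wire gives B = μ₀I/(2πd). Distances are d₁ = 0.0167 m and d₂ = 0.0428 m.
B₁ = 5.96×10⁻⁵ T, B₂ = 1.59×10⁻⁵ T.
Between parallel currents the two contributions point in opposite directions, so they subtract. B = |B₁ − B₂| = |5.96×10⁻⁵ − 1.59×10⁻⁵| = 4.37×10⁻⁵ T.

B ≈ 43.7 μT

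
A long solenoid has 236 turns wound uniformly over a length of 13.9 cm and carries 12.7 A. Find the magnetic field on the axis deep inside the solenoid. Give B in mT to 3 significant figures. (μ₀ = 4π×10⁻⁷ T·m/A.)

Inside a long solenoid, B = μ₀nI with n = 1698 turns/m.
B = 4π×10⁻⁷ × 1698 × 12.7 = 2.71×10⁻² T.

B ≈ 27.1 mT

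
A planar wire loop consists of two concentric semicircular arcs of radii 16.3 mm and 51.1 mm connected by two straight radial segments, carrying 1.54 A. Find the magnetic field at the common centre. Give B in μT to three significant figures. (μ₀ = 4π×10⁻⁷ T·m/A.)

The radial connectors point toward the centre, so dl × r̂ = 0 and they contribute nothing.
Each semicircle gives μ₀I/(4R): inner arc 2.97×10⁻⁵ T, outer arc 9.47×10⁻⁶ T.
The two arcs carry current in opposite angular senses, so their fields oppose: B = |2.97×10⁻⁵ − 9.47×10⁻⁶| = 2.02×10⁻⁵ T.

B ≈ 20.2 μT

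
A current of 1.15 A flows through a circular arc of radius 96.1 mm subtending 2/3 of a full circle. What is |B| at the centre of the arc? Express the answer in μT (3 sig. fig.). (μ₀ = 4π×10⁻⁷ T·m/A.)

B ≈ 5.01 μT

The Biot–Savart field of a circular arc at its centre is B = μ₀Iφ/(4πR), with φ = 4.189 rad.
B = (4π×10⁻⁷ × 1.15 × 4.189) / (4π × 0.0961) = 5.01×10⁻⁶ T.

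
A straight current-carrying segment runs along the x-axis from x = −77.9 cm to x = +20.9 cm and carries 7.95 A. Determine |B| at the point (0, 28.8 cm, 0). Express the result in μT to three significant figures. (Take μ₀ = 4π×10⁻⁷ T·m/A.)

B ≈ 4.21 μT

For a finite straight segment, B = (μ₀I/4πd)(sinθ₁ + sinθ₂), where θ₁, θ₂ are the angles from the perpendicular to each end.
The perpendicular distance is d = 0.288 m; the end-offsets along the wire are a = 0.779 m and b = 0.209 m.
sinθ₁ = 0.779/√(0.779²+0.288²) = 0.9380; sinθ₂ = 0.209/√(0.209²+0.288²) = 0.5873.
B = (4π×10⁻⁷ × 7.95) / (4π × 0.288) × (0.9380 + 0.5873) = 4.21×10⁻⁶ T.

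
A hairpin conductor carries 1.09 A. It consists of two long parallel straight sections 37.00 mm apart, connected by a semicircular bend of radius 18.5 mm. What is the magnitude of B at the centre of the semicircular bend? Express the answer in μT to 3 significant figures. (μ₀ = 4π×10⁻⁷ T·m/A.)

The semicircular arc contributes B_arc = μ₀I·π/(4πR) = μ₀I/(4R) = 1.85×10⁻⁵ T.
Each semi-infinite lead is at perpendicular distance R = 0.0185 m from the centre, with the perpendicular foot at its near end, so it contributes μ₀I/(4πR); both point the same way, together 1.18×10⁻⁵ T.
Arc and leads all point the same direction: B = 1.85×10⁻⁵ + 1.18×10⁻⁵ = 3.03×10⁻⁵ T.

B ≈ 30.3 μT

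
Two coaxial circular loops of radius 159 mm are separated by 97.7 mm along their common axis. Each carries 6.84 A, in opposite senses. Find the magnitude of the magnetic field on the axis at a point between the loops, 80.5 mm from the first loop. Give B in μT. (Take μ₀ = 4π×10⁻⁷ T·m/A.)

Each loop contributes B = μ₀IR²/[2(R²+z²)^(3/2)] on the axis, with z measured from that loop.
Loop 1 (z = 0.0805 m): B₁ = 1.92×10⁻⁵ T. Loop 2 (z = 0.0172 m): B₂ = 2.66×10⁻⁵ T.
The fields oppose: B = |B₁ − B₂| = 7.37×10⁻⁶ T.

B ≈ 7.37 μT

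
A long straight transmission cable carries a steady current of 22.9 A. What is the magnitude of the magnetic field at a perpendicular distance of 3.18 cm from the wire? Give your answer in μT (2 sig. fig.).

B ≈ 140 μT

For an infinitely long straight wire, B = μ₀I/(2πd).
B = (4π×10⁻⁷ × 22.9) / (2π × 0.0318) = 1.44×10⁻⁴ T.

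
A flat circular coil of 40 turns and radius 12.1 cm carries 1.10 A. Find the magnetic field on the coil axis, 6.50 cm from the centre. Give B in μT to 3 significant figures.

For an N-turn flat coil, B = Nμ₀IR²/[2(R²+z²)^(3/2)] with R = 0.121 m, z = 0.065 m.
B = 40 × 3.91×10⁻⁶ T = 1.56×10⁻⁴ T.

B ≈ 156 μT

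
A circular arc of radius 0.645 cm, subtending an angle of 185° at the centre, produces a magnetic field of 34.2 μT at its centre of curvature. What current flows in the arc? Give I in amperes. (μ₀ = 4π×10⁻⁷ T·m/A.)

For a circular arc, B = μ₀Iφ/(4πR) with φ in radians; here φ = 3.229 rad.
So I = 4πRB/(μ₀φ) = 4π × 0.00645 × 3.42×10⁻⁵ / (4π×10⁻⁷ × 3.229) = 0.683 A.

I ≈ 0.683 A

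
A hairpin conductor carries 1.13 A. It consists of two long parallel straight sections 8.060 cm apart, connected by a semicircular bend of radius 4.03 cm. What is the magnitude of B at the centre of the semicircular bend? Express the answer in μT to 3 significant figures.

The semicircular arc contributes B_arc = μ₀I·π/(4πR) = μ₀I/(4R) = 8.81×10⁻⁶ T.
Each semi-infinite lead is at perpendicular distance R = 0.0403 m from the centre, with the perpendicular foot at its near end, so it contributes μ₀I/(4πR); both point the same way, together 5.61×10⁻⁶ T.
Arc and leads all point the same direction: B = 8.81×10⁻⁶ + 5.61×10⁻⁶ = 1.44×10⁻⁵ T.

B ≈ 14.4 μT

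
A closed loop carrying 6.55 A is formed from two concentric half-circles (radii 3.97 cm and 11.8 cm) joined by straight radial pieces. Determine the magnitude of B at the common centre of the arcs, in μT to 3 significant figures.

The radial connectors point toward the centre, so dl × r̂ = 0 and they contribute nothing.
Each semicircle gives μ₀I/(4R): inner arc 5.18×10⁻⁵ T, outer arc 1.74×10⁻⁵ T.
The two arcs carry current in opposite angular senses, so their fields oppose: B = |5.18×10⁻⁵ − 1.74×10⁻⁵| = 3.44×10⁻⁵ T.

B ≈ 34.4 μT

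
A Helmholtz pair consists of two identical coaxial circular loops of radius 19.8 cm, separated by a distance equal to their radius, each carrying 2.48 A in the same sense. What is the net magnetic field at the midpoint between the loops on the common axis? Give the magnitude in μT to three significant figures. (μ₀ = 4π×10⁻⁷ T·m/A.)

Each loop contributes B = μ₀IR²/[2(R²+z²)^(3/2)] on the axis, with z measured from that loop.
Loop 1 (z = 0.099 m): B₁ = 5.63×10⁻⁶ T. Loop 2 (z = 0.099 m): B₂ = 5.63×10⁻⁶ T.
The fields add: B = B₁ + B₂ = 1.13×10⁻⁵ T.

B ≈ 11.3 μT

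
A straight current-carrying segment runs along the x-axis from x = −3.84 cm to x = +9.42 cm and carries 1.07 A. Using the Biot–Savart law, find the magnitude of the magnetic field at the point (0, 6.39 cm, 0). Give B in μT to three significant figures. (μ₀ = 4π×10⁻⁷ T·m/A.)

B ≈ 2.25 μT

For a finite straight segment, B = (μ₀I/4πd)(sinθ₁ + sinθ₂), where θ₁, θ₂ are the angles from the perpendicular to each end.
The perpendicular distance is d = 0.0639 m; the end-offsets along the wire are a = 0.0384 m and b = 0.0942 m.
sinθ₁ = 0.0384/√(0.0384²+0.0639²) = 0.5151; sinθ₂ = 0.0942/√(0.0942²+0.0639²) = 0.8276.
B = (4π×10⁻⁷ × 1.07) / (4π × 0.0639) × (0.5151 + 0.8276) = 2.25×10⁻⁶ T.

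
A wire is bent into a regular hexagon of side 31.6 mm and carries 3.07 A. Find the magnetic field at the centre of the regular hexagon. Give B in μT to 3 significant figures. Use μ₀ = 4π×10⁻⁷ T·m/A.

B ≈ 67.3 μT

Each side is a finite straight segment at perpendicular distance d = a/(2 tan(π/6)) = 0.02737 m from the centre, with end-angles ±π/6.
One side contributes B₁ = (μ₀I/4πd)·2 sin(π/6) = 1.12×10⁻⁵ T.
All 6 sides add in the same direction: B = 6 × 1.12×10⁻⁵ = 6.73×10⁻⁵ T.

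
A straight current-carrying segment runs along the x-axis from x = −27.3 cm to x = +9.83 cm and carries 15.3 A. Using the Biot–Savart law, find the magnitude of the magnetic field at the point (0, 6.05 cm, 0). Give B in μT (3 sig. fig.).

B ≈ 46.2 μT

For a finite straight segment, B = (μ₀I/4πd)(sinθ₁ + sinθ₂), where θ₁, θ₂ are the angles from the perpendicular to each end.
The perpendicular distance is d = 0.0605 m; the end-offsets along the wire are a = 0.273 m and b = 0.0983 m.
sinθ₁ = 0.273/√(0.273²+0.0605²) = 0.9763; sinθ₂ = 0.0983/√(0.0983²+0.0605²) = 0.8516.
B = (4π×10⁻⁷ × 15.3) / (4π × 0.0605) × (0.9763 + 0.8516) = 4.62×10⁻⁵ T.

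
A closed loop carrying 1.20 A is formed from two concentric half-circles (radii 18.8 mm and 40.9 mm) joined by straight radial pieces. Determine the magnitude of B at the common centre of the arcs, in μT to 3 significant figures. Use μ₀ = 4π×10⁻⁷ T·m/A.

B ≈ 10.8 μT

The radial connectors point toward the centre, so dl × r̂ = 0 and they contribute nothing.
Each semicircle gives μ₀I/(4R): inner arc 2.01×10⁻⁵ T, outer arc 9.22×10⁻⁶ T.
The two arcs carry current in opposite angular senses, so their fields oppose: B = |2.01×10⁻⁵ − 9.22×10⁻⁶| = 1.08×10⁻⁵ T.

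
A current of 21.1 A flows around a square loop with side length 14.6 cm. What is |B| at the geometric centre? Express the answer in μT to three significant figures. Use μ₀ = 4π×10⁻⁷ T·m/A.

Each side is a finite straight segment at perpendicular distance d = a/(2 tan(π/4)) = 0.073 m from the centre, with end-angles ±π/4.
One side contributes B₁ = (μ₀I/4πd)·2 sin(π/4) = 4.09×10⁻⁵ T.
All 4 sides add in the same direction: B = 4 × 4.09×10⁻⁵ = 1.64×10⁻⁴ T.

B ≈ 164 μT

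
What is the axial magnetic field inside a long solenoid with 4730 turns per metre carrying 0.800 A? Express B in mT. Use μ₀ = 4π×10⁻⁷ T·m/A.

B ≈ 4.76 mT

Inside a long solenoid, B = μ₀nI with n = 4730 turns/m.
B = 4π×10⁻⁷ × 4730 × 0.800 = 4.76×10⁻³ T.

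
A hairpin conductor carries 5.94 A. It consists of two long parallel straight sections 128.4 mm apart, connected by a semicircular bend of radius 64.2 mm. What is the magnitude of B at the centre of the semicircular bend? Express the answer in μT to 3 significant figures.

B ≈ 47.6 μT

The semicircular arc contributes B_arc = μ₀I·π/(4πR) = μ₀I/(4R) = 2.91×10⁻⁵ T.
Each semi-infinite lead is at perpendicular distance R = 0.0642 m from the centre, with the perpendicular foot at its near end, so it contributes μ₀I/(4πR); both point the same way, together 1.85×10⁻⁵ T.
Arc and leads all point the same direction: B = 2.91×10⁻⁵ + 1.85×10⁻⁵ = 4.76×10⁻⁵ T.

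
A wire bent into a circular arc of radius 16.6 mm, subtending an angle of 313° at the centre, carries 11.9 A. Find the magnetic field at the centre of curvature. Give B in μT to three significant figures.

B ≈ 392 μT

The Biot–Savart field of a circular arc at its centre is B = μ₀Iφ/(4πR), with φ = 5.463 rad.
B = (4π×10⁻⁷ × 11.9 × 5.463) / (4π × 0.0166) = 3.92×10⁻⁴ T.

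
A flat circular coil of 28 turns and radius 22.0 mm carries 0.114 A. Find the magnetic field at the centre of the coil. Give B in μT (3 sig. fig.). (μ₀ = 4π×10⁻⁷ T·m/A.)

B ≈ 91.2 μT

For an N-turn flat coil, B = Nμ₀I/(2R) with R = 0.022 m.
B = 28 × 3.26×10⁻⁶ T = 9.12×10⁻⁵ T.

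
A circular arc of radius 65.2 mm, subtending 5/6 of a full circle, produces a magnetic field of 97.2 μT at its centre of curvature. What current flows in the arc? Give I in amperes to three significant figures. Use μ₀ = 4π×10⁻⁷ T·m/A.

For a circular arc, B = μ₀Iφ/(4πR) with φ in radians; here φ = 5.236 rad.
So I = 4πRB/(μ₀φ) = 4π × 0.0652 × 9.72×10⁻⁵ / (4π×10⁻⁷ × 5.236) = 12.1 A.

I ≈ 12.1 A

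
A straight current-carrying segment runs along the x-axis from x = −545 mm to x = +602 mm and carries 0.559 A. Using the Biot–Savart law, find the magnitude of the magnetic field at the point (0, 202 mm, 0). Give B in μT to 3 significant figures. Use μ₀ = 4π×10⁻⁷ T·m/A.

B ≈ 0.522 μT

For a finite straight segment, B = (μ₀I/4πd)(sinθ₁ + sinθ₂), where θ₁, θ₂ are the angles from the perpendicular to each end.
The perpendicular distance is d = 0.202 m; the end-offsets along the wire are a = 0.545 m and b = 0.602 m.
sinθ₁ = 0.545/√(0.545²+0.202²) = 0.9377; sinθ₂ = 0.602/√(0.602²+0.202²) = 0.9481.
B = (4π×10⁻⁷ × 0.559) / (4π × 0.202) × (0.9377 + 0.9481) = 5.22×10⁻⁷ T.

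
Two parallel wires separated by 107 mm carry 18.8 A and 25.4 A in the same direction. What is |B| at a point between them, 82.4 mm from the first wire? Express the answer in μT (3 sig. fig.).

Each long wire gives B = μ₀I/(2πd). Distances are d₁ = 0.0824 m and d₂ = 0.0246 m.
B₁ = 4.56×10⁻⁵ T, B₂ = 2.07×10⁻⁴ T.
Between parallel currents the two contributions point in opposite directions, so they subtract. B = |B₁ − B₂| = |4.56×10⁻⁵ − 2.07×10⁻⁴| = 1.61×10⁻⁴ T.

B ≈ 161 μT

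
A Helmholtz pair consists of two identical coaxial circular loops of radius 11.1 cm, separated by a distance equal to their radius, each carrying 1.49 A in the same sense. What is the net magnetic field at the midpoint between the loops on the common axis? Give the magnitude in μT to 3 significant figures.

Each loop contributes B = μ₀IR²/[2(R²+z²)^(3/2)] on the axis, with z measured from that loop.
Loop 1 (z = 0.0555 m): B₁ = 6.04×10⁻⁶ T. Loop 2 (z = 0.0555 m): B₂ = 6.04×10⁻⁶ T.
The fields add: B = B₁ + B₂ = 1.21×10⁻⁵ T.

B ≈ 12.1 μT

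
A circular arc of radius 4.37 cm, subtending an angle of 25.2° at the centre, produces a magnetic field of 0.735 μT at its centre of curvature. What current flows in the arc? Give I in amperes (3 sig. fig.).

I ≈ 0.730 A

For a circular arc, B = μ₀Iφ/(4πR) with φ in radians; here φ = 0.4398 rad.
So I = 4πRB/(μ₀φ) = 4π × 0.0437 × 7.35×10⁻⁷ / (4π×10⁻⁷ × 0.4398) = 0.730 A.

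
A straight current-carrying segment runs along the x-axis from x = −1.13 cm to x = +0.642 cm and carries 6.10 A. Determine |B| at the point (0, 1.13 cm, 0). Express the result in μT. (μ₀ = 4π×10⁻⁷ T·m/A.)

B ≈ 64.8 μT

For a finite straight segment, B = (μ₀I/4πd)(sinθ₁ + sinθ₂), where θ₁, θ₂ are the angles from the perpendicular to each end.
The perpendicular distance is d = 0.0113 m; the end-offsets along the wire are a = 0.0113 m and b = 0.00642 m.
sinθ₁ = 0.0113/√(0.0113²+0.0113²) = 0.7071; sinθ₂ = 0.00642/√(0.00642²+0.0113²) = 0.4940.
B = (4π×10⁻⁷ × 6.10) / (4π × 0.0113) × (0.7071 + 0.4940) = 6.48×10⁻⁵ T.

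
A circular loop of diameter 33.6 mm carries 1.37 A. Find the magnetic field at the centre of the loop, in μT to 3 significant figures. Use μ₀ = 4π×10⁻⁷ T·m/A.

At the centre of a circular loop the Biot–Savart law gives B = μ₀I/(2R) (so R = 0.0168 m).
B = (4π×10⁻⁷ × 1.37) / (2 × 0.0168) = 5.12×10⁻⁵ T.

B ≈ 51.2 μT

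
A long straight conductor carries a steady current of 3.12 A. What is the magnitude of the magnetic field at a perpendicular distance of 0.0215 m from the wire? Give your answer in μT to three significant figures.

B ≈ 29.0 μT

For an infinitely long straight wire, B = μ₀I/(2πd).
B = (4π×10⁻⁷ × 3.12) / (2π × 0.0215) = 2.90×10⁻⁵ T.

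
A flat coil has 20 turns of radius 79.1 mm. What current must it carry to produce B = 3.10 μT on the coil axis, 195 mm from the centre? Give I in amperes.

I ≈ 0.367 A

For an N-turn coil, B = Nμ₀IR²/[2(R²+z²)^(3/2)] with R = 0.0791 m, z = 0.195 m, so I = 2B(R²+z²)^(3/2)/(Nμ₀R²) = 2 × 3.10×10⁻⁶ × 9.32×10⁻³ / (20 × 4π×10⁻⁷ × 0.006257) = 0.367 A.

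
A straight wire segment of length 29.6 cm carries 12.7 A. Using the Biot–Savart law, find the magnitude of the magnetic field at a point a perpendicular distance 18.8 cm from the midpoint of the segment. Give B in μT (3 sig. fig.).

For a finite straight segment, B = (μ₀I/4πd)(sinθ₁ + sinθ₂), where θ₁, θ₂ are the angles from the perpendicular to each end.
The perpendicular from the point meets the wire at its midpoint, so each end is L/2 = 0.148 m away along the wire.
sinθ₁ = 0.148/√(0.148²+0.188²) = 0.6186; sinθ₂ = 0.148/√(0.148²+0.188²) = 0.6186.
B = (4π×10⁻⁷ × 12.7) / (4π × 0.188) × (0.6186 + 0.6186) = 8.36×10⁻⁶ T.

B ≈ 8.36 μT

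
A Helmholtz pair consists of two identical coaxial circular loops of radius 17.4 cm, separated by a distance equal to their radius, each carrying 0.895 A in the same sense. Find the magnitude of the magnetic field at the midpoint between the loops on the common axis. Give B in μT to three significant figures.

B ≈ 4.63 μT

Each loop contributes B = μ₀IR²/[2(R²+z²)^(3/2)] on the axis, with z measured from that loop.
Loop 1 (z = 0.087 m): B₁ = 2.31×10⁻⁶ T. Loop 2 (z = 0.087 m): B₂ = 2.31×10⁻⁶ T.
The fields add: B = B₁ + B₂ = 4.63×10⁻⁶ T.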